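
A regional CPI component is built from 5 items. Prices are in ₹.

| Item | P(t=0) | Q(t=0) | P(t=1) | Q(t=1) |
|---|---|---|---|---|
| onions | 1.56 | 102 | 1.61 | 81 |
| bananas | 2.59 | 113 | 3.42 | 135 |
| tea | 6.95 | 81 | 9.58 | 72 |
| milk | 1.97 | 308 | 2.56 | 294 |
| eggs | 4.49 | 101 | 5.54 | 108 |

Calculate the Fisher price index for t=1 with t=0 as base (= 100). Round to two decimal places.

128.96

Laspeyres component (base-period weights):
ΣP(t=1)Q(t=0) = 1.61×102 + 3.42×113 + 9.58×81 + 2.56×308 + 5.54×101 = 164.22 + 386.46 + 775.98 + 788.48 + 559.54 = 2674.68
ΣP(t=0)Q(t=0) = 1.56×102 + 2.59×113 + 6.95×81 + 1.97×308 + 4.49×101 = 159.12 + 292.67 + 562.95 + 606.76 + 453.49 = 2074.99
L = 2674.68 / 2074.99 × 100 = 128.9009
Paasche component (current-period weights):
ΣP(t=1)Q(t=1) = 1.61×81 + 3.42×135 + 9.58×72 + 2.56×294 + 5.54×108 = 130.41 + 461.7 + 689.76 + 752.64 + 598.32 = 2632.83
ΣP(t=0)Q(t=1) = 1.56×81 + 2.59×135 + 6.95×72 + 1.97×294 + 4.49×108 = 126.36 + 349.65 + 500.4 + 579.18 + 484.92 = 2040.51
P = 2632.83 / 2040.51 × 100 = 129.0280
Fisher = √(L × P) = √(128.9009 × 129.0280) = 128.9644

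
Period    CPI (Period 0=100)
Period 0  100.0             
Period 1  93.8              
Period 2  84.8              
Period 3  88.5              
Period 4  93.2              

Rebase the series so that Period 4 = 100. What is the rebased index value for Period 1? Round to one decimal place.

Rebased(Period 1) = 93.8 / 93.2 × 100 = 100.6438

100.6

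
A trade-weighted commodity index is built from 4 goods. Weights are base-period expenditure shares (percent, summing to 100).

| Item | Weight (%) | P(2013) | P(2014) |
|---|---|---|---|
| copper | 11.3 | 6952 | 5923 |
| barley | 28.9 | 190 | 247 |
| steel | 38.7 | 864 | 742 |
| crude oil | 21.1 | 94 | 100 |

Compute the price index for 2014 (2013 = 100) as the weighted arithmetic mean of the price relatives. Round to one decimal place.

102.9

copper: 11.3 × (5923/6952) = 11.3 × 0.851985 = 9.6274
barley: 28.9 × (247/190) = 28.9 × 1.300000 = 37.5700
steel: 38.7 × (742/864) = 38.7 × 0.858796 = 33.2354
crude oil: 21.1 × (100/94) = 21.1 × 1.063830 = 22.4468
Index = Σ wᵢ·(p₁ᵢ/p₀ᵢ) = 9.6274 + 37.5700 + 33.2354 + 22.4468 = 102.8797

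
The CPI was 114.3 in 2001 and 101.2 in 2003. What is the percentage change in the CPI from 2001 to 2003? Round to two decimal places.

Change = (101.2 − 114.3) / 114.3 × 100
       = -13.1 / 114.3 × 100 = -11.4611%

-11.46%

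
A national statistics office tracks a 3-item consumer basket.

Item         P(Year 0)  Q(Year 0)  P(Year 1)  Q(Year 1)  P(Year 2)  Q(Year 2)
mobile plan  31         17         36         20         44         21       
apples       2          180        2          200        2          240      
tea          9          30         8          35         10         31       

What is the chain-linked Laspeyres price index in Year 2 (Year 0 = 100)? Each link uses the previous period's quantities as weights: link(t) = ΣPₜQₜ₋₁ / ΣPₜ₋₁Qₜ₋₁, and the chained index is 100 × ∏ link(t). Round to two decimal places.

Link Year 0→Year 1:
ΣP(Year 1)Q(Year 0) = 36×17 + 2×180 + 8×30 = 612 + 360 + 240 = 1212
ΣP(Year 0)Q(Year 0) = 31×17 + 2×180 + 9×30 = 527 + 360 + 270 = 1157
link = 1212/1157 = 1.047537
Link Year 1→Year 2:
ΣP(Year 2)Q(Year 1) = 44×20 + 2×200 + 10×35 = 880 + 400 + 350 = 1630
ΣP(Year 1)Q(Year 1) = 36×20 + 2×200 + 8×35 = 720 + 400 + 280 = 1400
link = 1630/1400 = 1.164286
Chained index = 100 × 1.047537 × 1.164286 = 121.9632

121.96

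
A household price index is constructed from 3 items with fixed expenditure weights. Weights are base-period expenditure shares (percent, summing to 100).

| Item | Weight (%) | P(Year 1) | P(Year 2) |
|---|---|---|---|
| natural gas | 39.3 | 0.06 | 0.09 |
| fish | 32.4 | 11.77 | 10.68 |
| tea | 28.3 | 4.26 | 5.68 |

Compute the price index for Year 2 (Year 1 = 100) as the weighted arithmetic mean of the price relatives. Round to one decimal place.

natural gas: 39.3 × (0.09/0.06) = 39.3 × 1.500000 = 58.9500
fish: 32.4 × (10.68/11.77) = 32.4 × 0.907392 = 29.3995
tea: 28.3 × (5.68/4.26) = 28.3 × 1.333333 = 37.7333
Index = Σ wᵢ·(p₁ᵢ/p₀ᵢ) = 58.9500 + 29.3995 + 37.7333 = 126.0828

126.1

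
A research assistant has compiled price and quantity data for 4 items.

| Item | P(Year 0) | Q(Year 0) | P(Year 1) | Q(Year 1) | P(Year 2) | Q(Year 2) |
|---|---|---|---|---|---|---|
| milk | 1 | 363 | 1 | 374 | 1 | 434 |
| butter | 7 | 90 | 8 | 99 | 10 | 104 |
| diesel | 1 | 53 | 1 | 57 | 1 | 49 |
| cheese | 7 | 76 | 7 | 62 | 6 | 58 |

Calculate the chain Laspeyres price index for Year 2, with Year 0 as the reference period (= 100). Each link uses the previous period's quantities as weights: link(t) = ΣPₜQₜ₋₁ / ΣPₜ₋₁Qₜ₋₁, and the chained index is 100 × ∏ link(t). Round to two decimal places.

Link Year 0→Year 1:
ΣP(Year 1)Q(Year 0) = 1×363 + 8×90 + 1×53 + 7×76 = 363 + 720 + 53 + 532 = 1668
ΣP(Year 0)Q(Year 0) = 1×363 + 7×90 + 1×53 + 7×76 = 363 + 630 + 53 + 532 = 1578
link = 1668/1578 = 1.057034
Link Year 1→Year 2:
ΣP(Year 2)Q(Year 1) = 1×374 + 10×99 + 1×57 + 6×62 = 374 + 990 + 57 + 372 = 1793
ΣP(Year 1)Q(Year 1) = 1×374 + 8×99 + 1×57 + 7×62 = 374 + 792 + 57 + 434 = 1657
link = 1793/1657 = 1.082076
Chained index = 100 × 1.057034 × 1.082076 = 114.3791

114.38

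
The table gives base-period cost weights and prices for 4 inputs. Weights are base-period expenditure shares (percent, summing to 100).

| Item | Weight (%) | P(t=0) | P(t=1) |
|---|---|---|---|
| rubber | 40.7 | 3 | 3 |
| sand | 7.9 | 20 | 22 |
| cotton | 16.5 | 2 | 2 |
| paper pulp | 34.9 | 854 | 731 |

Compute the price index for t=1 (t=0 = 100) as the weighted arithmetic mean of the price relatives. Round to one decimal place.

rubber: 40.7 × (3/3) = 40.7 × 1.000000 = 40.7000
sand: 7.9 × (22/20) = 7.9 × 1.100000 = 8.6900
cotton: 16.5 × (2/2) = 16.5 × 1.000000 = 16.5000
paper pulp: 34.9 × (731/854) = 34.9 × 0.855972 = 29.8734
Index = Σ wᵢ·(p₁ᵢ/p₀ᵢ) = 40.7000 + 8.6900 + 16.5000 + 29.8734 = 95.7634

95.8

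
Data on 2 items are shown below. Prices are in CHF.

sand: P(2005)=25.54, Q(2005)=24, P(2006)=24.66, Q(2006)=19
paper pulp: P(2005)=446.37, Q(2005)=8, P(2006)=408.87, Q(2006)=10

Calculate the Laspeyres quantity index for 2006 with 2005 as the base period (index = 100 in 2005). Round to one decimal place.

118.3

Laspeyres quantity index uses base-period prices as weights.
ΣP(2005)·Q(2006) = 25.54×19 + 446.37×10 = 485.26 + 4463.7 = 4948.96
ΣP(2005)·Q(2005) = 25.54×24 + 446.37×8 = 612.96 + 3570.96 = 4183.92
Index = 4948.96 / 4183.92 × 100 = 118.2852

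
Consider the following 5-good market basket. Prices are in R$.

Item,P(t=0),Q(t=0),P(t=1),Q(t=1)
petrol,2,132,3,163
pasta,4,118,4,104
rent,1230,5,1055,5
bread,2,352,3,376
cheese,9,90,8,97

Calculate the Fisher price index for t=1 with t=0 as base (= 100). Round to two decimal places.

Laspeyres component (base-period weights):
ΣP(t=1)Q(t=0) = 3×132 + 4×118 + 1055×5 + 3×352 + 8×90 = 396 + 472 + 5275 + 1056 + 720 = 7919
ΣP(t=0)Q(t=0) = 2×132 + 4×118 + 1230×5 + 2×352 + 9×90 = 264 + 472 + 6150 + 704 + 810 = 8400
L = 7919 / 8400 × 100 = 94.2738
Paasche component (current-period weights):
ΣP(t=1)Q(t=1) = 3×163 + 4×104 + 1055×5 + 3×376 + 8×97 = 489 + 416 + 5275 + 1128 + 776 = 8084
ΣP(t=0)Q(t=1) = 2×163 + 4×104 + 1230×5 + 2×376 + 9×97 = 326 + 416 + 6150 + 752 + 873 = 8517
P = 8084 / 8517 × 100 = 94.9161
Fisher = √(L × P) = √(94.2738 × 94.9161) = 94.5944

94.59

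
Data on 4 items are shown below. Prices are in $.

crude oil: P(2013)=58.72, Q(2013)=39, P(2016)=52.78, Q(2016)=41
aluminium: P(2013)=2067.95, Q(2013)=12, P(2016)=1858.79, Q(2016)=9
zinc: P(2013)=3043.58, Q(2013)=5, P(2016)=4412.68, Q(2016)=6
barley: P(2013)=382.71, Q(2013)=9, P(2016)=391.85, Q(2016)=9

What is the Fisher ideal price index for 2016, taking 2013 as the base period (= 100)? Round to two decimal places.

Laspeyres component (base-period weights):
ΣP(2016)Q(2013) = 52.78×39 + 1858.79×12 + 4412.68×5 + 391.85×9 = 2058.42 + 22305.48 + 22063.4 + 3526.65 = 49953.95
ΣP(2013)Q(2013) = 58.72×39 + 2067.95×12 + 3043.58×5 + 382.71×9 = 2290.08 + 24815.4 + 15217.9 + 3444.39 = 45767.77
L = 49953.95 / 45767.77 × 100 = 109.1466
Paasche component (current-period weights):
ΣP(2016)Q(2016) = 52.78×41 + 1858.79×9 + 4412.68×6 + 391.85×9 = 2163.98 + 16729.11 + 26476.08 + 3526.65 = 48895.82
ΣP(2013)Q(2016) = 58.72×41 + 2067.95×9 + 3043.58×6 + 382.71×9 = 2407.52 + 18611.55 + 18261.48 + 3444.39 = 42724.94
P = 48895.82 / 42724.94 × 100 = 114.4433
Fisher = √(L × P) = √(109.1466 × 114.4433) = 111.7635

111.76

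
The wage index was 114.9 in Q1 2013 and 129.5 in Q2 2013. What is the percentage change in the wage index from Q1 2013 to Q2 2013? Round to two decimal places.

12.71%

Change = (129.5 − 114.9) / 114.9 × 100
       = 14.6 / 114.9 × 100 = 12.7067%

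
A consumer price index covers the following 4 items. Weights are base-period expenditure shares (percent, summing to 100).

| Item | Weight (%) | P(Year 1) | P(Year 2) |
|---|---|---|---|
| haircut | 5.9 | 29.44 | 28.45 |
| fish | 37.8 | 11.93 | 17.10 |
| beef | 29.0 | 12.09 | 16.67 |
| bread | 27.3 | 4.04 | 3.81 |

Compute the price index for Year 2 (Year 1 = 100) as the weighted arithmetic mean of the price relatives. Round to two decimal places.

125.61

haircut: 5.9 × (28.45/29.44) = 5.9 × 0.966372 = 5.7016
fish: 37.8 × (17.10/11.93) = 37.8 × 1.433361 = 54.1811
beef: 29.0 × (16.67/12.09) = 29.0 × 1.378825 = 39.9859
bread: 27.3 × (3.81/4.04) = 27.3 × 0.943069 = 25.7458
Index = Σ wᵢ·(p₁ᵢ/p₀ᵢ) = 5.7016 + 54.1811 + 39.9859 + 25.7458 = 125.6144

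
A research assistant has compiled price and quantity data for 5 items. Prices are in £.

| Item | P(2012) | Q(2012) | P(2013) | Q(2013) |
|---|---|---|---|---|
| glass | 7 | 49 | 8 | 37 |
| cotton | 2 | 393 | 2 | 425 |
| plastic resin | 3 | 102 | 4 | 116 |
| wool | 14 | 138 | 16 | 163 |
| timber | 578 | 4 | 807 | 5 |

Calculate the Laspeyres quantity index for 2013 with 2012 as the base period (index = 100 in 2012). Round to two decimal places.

Laspeyres quantity index uses base-period prices as weights.
ΣP(2012)·Q(2013) = 7×37 + 2×425 + 3×116 + 14×163 + 578×5 = 259 + 850 + 348 + 2282 + 2890 = 6629
ΣP(2012)·Q(2012) = 7×49 + 2×393 + 3×102 + 14×138 + 578×4 = 343 + 786 + 306 + 1932 + 2312 = 5679
Index = 6629 / 5679 × 100 = 116.7283

116.73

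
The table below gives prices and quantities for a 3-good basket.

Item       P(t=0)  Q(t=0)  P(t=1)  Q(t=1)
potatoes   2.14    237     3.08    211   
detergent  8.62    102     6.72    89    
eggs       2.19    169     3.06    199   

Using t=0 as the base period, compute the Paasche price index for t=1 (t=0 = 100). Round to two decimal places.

Paasche price index uses current-period quantities as weights.
ΣP(t=1)·Q(t=1) = 3.08×211 + 6.72×89 + 3.06×199 = 649.88 + 598.08 + 608.94 = 1856.9
ΣP(t=0)·Q(t=1) = 2.14×211 + 8.62×89 + 2.19×199 = 451.54 + 767.18 + 435.81 = 1654.53
Index = 1856.9 / 1654.53 × 100 = 112.2313

112.23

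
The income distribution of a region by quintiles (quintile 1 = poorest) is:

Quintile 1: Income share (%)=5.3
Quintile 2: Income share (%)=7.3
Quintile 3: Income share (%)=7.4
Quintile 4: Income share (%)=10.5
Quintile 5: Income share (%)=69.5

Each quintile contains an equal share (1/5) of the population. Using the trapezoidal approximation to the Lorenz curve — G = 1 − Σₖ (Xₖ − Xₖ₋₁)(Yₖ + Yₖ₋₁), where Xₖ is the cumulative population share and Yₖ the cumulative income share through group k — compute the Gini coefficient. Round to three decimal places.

0.526

Cumulative income shares Yₖ: 0.0530, 0.1260, 0.2000, 0.3050, 1.0000
Σ (Xₖ−Xₖ₋₁)(Yₖ+Yₖ₋₁) = (1/5)(0.0530+0.0000) + (1/5)(0.1260+0.0530) + (1/5)(0.2000+0.1260) + (1/5)(0.3050+0.2000) + (1/5)(1.0000+0.3050)
  = 0.0106 + 0.0358 + 0.0652 + 0.1010 + 0.2610 = 0.4736
G = 1 − 0.4736 = 0.5264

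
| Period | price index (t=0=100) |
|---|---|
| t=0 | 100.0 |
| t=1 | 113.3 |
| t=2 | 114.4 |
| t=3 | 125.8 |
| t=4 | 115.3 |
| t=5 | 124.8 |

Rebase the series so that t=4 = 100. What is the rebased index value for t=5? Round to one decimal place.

108.2

Rebased(t=5) = 124.8 / 115.3 × 100 = 108.2394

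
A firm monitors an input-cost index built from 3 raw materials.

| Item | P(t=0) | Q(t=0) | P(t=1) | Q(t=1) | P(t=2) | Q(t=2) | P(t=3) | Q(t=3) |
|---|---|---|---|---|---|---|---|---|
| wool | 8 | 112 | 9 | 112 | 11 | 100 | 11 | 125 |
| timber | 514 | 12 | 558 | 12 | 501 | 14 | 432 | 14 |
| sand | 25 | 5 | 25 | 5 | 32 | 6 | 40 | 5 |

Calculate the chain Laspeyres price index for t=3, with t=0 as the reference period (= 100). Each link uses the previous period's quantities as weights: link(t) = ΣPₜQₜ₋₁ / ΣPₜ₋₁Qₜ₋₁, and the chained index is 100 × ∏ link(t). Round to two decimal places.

Link t=0→t=1:
ΣP(t=1)Q(t=0) = 9×112 + 558×12 + 25×5 = 1008 + 6696 + 125 = 7829
ΣP(t=0)Q(t=0) = 8×112 + 514×12 + 25×5 = 896 + 6168 + 125 = 7189
link = 7829/7189 = 1.089025
Link t=1→t=2:
ΣP(t=2)Q(t=1) = 11×112 + 501×12 + 32×5 = 1232 + 6012 + 160 = 7404
ΣP(t=1)Q(t=1) = 9×112 + 558×12 + 25×5 = 1008 + 6696 + 125 = 7829
link = 7404/7829 = 0.945715
Link t=2→t=3:
ΣP(t=3)Q(t=2) = 11×100 + 432×14 + 40×6 = 1100 + 6048 + 240 = 7388
ΣP(t=2)Q(t=2) = 11×100 + 501×14 + 32×6 = 1100 + 7014 + 192 = 8306
link = 7388/8306 = 0.889477
Chained index = 100 × 1.089025 × 0.945715 × 0.889477 = 91.6079

91.61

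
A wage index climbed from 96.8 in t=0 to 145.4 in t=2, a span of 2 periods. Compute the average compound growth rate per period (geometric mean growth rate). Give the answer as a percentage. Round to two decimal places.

Growth factor = (145.4/96.8)^(1/2) = (1.502066)^(1/2) = 1.225588
Growth rate = 1.225588 − 1 = 0.225588 = 22.5588%

22.56%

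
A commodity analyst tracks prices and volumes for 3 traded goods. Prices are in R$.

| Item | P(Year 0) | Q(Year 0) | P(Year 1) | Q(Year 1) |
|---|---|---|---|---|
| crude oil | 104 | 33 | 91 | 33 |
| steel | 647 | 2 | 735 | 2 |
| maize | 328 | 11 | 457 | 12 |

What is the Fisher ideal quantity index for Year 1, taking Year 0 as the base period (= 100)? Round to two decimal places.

104.37

Laspeyres component (base-period weights):
ΣP(Year 0)Q(Year 1) = 104×33 + 647×2 + 328×12 = 3432 + 1294 + 3936 = 8662
ΣP(Year 0)Q(Year 0) = 104×33 + 647×2 + 328×11 = 3432 + 1294 + 3608 = 8334
L = 8662 / 8334 × 100 = 103.9357
Paasche component (current-period weights):
ΣP(Year 1)Q(Year 1) = 91×33 + 735×2 + 457×12 = 3003 + 1470 + 5484 = 9957
ΣP(Year 1)Q(Year 0) = 91×33 + 735×2 + 457×11 = 3003 + 1470 + 5027 = 9500
P = 9957 / 9500 × 100 = 104.8105
Fisher = √(L × P) = √(103.9357 × 104.8105) = 104.3722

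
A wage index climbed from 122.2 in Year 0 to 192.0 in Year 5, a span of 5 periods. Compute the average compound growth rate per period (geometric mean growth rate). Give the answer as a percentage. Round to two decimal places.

Growth factor = (192.0/122.2)^(1/5) = (1.571195)^(1/5) = 1.094576
Growth rate = 1.094576 − 1 = 0.094576 = 9.4576%

9.46%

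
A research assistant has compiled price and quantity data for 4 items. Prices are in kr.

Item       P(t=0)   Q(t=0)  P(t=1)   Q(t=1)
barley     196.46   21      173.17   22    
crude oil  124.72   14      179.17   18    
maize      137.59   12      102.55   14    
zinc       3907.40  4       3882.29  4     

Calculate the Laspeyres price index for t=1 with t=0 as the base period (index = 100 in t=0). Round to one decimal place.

Laspeyres price index uses base-period quantities as weights.
ΣP(t=1)·Q(t=0) = 173.17×21 + 179.17×14 + 102.55×12 + 3882.29×4 = 3636.57 + 2508.38 + 1230.6 + 15529.16 = 22904.71
ΣP(t=0)·Q(t=0) = 196.46×21 + 124.72×14 + 137.59×12 + 3907.40×4 = 4125.66 + 1746.08 + 1651.08 + 15629.6 = 23152.42
Index = 22904.71 / 23152.42 × 100 = 98.9301

98.9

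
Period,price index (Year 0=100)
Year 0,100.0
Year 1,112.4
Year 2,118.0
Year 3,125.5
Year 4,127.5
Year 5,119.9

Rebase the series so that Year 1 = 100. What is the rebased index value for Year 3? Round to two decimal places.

Rebased(Year 3) = 125.5 / 112.4 × 100 = 111.6548

111.65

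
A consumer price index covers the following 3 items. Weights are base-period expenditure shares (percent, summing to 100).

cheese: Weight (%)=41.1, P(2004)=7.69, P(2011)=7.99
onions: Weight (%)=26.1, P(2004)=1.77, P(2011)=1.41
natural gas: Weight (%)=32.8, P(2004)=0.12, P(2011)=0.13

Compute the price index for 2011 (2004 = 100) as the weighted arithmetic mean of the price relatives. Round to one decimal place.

99.0

cheese: 41.1 × (7.99/7.69) = 41.1 × 1.039012 = 42.7034
onions: 26.1 × (1.41/1.77) = 26.1 × 0.796610 = 20.7915
natural gas: 32.8 × (0.13/0.12) = 32.8 × 1.083333 = 35.5333
Index = Σ wᵢ·(p₁ᵢ/p₀ᵢ) = 42.7034 + 20.7915 + 35.5333 = 99.0282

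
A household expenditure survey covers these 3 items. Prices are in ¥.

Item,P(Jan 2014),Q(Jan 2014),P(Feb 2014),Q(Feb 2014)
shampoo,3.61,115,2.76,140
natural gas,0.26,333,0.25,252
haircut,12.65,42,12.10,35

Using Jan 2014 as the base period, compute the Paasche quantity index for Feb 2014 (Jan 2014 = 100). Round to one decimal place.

96.0

Paasche quantity index uses current-period prices as weights.
ΣP(Feb 2014)·Q(Feb 2014) = 2.76×140 + 0.25×252 + 12.10×35 = 386.4 + 63 + 423.5 = 872.9
ΣP(Feb 2014)·Q(Jan 2014) = 2.76×115 + 0.25×333 + 12.10×42 = 317.4 + 83.25 + 508.2 = 908.85
Index = 872.9 / 908.85 × 100 = 96.0445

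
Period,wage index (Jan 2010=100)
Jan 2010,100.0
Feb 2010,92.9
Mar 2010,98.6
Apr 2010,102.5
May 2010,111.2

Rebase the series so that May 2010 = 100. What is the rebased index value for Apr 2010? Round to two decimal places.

Rebased(Apr 2010) = 102.5 / 111.2 × 100 = 92.1763

92.18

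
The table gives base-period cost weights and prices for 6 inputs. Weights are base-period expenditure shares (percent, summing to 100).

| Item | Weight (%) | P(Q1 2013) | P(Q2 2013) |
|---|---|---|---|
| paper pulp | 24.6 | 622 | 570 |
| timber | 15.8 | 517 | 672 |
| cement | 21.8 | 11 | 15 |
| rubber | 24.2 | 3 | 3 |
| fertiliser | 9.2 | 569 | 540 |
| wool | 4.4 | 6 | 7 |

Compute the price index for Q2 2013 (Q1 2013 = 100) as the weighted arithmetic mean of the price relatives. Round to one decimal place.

paper pulp: 24.6 × (570/622) = 24.6 × 0.916399 = 22.5434
timber: 15.8 × (672/517) = 15.8 × 1.299807 = 20.5369
cement: 21.8 × (15/11) = 21.8 × 1.363636 = 29.7273
rubber: 24.2 × (3/3) = 24.2 × 1.000000 = 24.2000
fertiliser: 9.2 × (540/569) = 9.2 × 0.949033 = 8.7311
wool: 4.4 × (7/6) = 4.4 × 1.166667 = 5.1333
Index = Σ wᵢ·(p₁ᵢ/p₀ᵢ) = 22.5434 + 20.5369 + 29.7273 + 24.2000 + 8.7311 + 5.1333 = 110.8721

110.9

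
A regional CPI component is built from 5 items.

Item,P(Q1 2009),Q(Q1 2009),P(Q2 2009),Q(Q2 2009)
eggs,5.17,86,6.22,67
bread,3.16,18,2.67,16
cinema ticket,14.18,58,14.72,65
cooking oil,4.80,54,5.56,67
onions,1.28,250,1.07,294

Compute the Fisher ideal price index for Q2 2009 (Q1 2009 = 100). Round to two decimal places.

Laspeyres component (base-period weights):
ΣP(Q2 2009)Q(Q1 2009) = 6.22×86 + 2.67×18 + 14.72×58 + 5.56×54 + 1.07×250 = 534.92 + 48.06 + 853.76 + 300.24 + 267.5 = 2004.48
ΣP(Q1 2009)Q(Q1 2009) = 5.17×86 + 3.16×18 + 14.18×58 + 4.80×54 + 1.28×250 = 444.62 + 56.88 + 822.44 + 259.2 + 320 = 1903.14
L = 2004.48 / 1903.14 × 100 = 105.3249
Paasche component (current-period weights):
ΣP(Q2 2009)Q(Q2 2009) = 6.22×67 + 2.67×16 + 14.72×65 + 5.56×67 + 1.07×294 = 416.74 + 42.72 + 956.8 + 372.52 + 314.58 = 2103.36
ΣP(Q1 2009)Q(Q2 2009) = 5.17×67 + 3.16×16 + 14.18×65 + 4.80×67 + 1.28×294 = 346.39 + 50.56 + 921.7 + 321.6 + 376.32 = 2016.57
P = 2103.36 / 2016.57 × 100 = 104.3038
Fisher = √(L × P) = √(105.3249 × 104.3038) = 104.8131

104.81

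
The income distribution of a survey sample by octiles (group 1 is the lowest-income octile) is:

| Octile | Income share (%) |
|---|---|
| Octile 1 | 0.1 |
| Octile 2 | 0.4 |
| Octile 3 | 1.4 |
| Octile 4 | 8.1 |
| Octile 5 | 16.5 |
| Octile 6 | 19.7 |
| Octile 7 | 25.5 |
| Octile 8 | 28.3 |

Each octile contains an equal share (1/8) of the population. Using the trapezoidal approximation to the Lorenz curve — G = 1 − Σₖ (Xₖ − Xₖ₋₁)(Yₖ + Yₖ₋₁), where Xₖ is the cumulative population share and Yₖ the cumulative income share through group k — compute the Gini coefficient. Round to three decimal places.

0.483

Cumulative income shares Yₖ: 0.0010, 0.0050, 0.0190, 0.1000, 0.2650, 0.4620, 0.7170, 1.0000
Σ (Xₖ−Xₖ₋₁)(Yₖ+Yₖ₋₁) = (1/8)(0.0010+0.0000) + (1/8)(0.0050+0.0010) + (1/8)(0.0190+0.0050) + (1/8)(0.1000+0.0190) + (1/8)(0.2650+0.1000) + (1/8)(0.4620+0.2650) + (1/8)(0.7170+0.4620) + (1/8)(1.0000+0.7170)
  = 0.0001 + 0.0008 + 0.0030 + 0.0149 + 0.0456 + 0.0909 + 0.1474 + 0.2146 = 0.5172
G = 1 − 0.5172 = 0.4828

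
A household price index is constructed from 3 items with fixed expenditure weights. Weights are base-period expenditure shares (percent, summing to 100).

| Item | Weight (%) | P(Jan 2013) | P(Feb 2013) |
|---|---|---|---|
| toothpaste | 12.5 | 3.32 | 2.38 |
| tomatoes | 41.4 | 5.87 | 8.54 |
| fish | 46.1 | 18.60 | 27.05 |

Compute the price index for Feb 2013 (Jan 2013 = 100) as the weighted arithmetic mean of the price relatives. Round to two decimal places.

136.24

toothpaste: 12.5 × (2.38/3.32) = 12.5 × 0.716867 = 8.9608
tomatoes: 41.4 × (8.54/5.87) = 41.4 × 1.454855 = 60.2310
fish: 46.1 × (27.05/18.60) = 46.1 × 1.454301 = 67.0433
Index = Σ wᵢ·(p₁ᵢ/p₀ᵢ) = 8.9608 + 60.2310 + 67.0433 = 136.2351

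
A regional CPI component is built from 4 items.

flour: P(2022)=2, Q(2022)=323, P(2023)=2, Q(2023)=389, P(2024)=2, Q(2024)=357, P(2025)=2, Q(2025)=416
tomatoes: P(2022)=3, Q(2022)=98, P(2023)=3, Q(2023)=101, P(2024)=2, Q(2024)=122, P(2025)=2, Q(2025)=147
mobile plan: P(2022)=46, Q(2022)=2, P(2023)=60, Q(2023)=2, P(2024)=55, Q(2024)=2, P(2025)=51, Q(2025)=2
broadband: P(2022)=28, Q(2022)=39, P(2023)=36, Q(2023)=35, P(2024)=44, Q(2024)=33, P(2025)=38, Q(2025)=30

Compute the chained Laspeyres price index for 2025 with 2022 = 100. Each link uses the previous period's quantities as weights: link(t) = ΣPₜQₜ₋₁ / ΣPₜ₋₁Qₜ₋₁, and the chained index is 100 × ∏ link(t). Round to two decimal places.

113.84

Link 2022→2023:
ΣP(2023)Q(2022) = 2×323 + 3×98 + 60×2 + 36×39 = 646 + 294 + 120 + 1404 = 2464
ΣP(2022)Q(2022) = 2×323 + 3×98 + 46×2 + 28×39 = 646 + 294 + 92 + 1092 = 2124
link = 2464/2124 = 1.160075
Link 2023→2024:
ΣP(2024)Q(2023) = 2×389 + 2×101 + 55×2 + 44×35 = 778 + 202 + 110 + 1540 = 2630
ΣP(2023)Q(2023) = 2×389 + 3×101 + 60×2 + 36×35 = 778 + 303 + 120 + 1260 = 2461
link = 2630/2461 = 1.068671
Link 2024→2025:
ΣP(2025)Q(2024) = 2×357 + 2×122 + 51×2 + 38×33 = 714 + 244 + 102 + 1254 = 2314
ΣP(2024)Q(2024) = 2×357 + 2×122 + 55×2 + 44×33 = 714 + 244 + 110 + 1452 = 2520
link = 2314/2520 = 0.918254
Chained index = 100 × 1.160075 × 1.068671 × 0.918254 = 113.8395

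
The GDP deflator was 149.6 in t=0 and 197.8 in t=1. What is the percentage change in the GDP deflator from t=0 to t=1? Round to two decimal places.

32.22%

Change = (197.8 − 149.6) / 149.6 × 100
       = 48.2 / 149.6 × 100 = 32.2193%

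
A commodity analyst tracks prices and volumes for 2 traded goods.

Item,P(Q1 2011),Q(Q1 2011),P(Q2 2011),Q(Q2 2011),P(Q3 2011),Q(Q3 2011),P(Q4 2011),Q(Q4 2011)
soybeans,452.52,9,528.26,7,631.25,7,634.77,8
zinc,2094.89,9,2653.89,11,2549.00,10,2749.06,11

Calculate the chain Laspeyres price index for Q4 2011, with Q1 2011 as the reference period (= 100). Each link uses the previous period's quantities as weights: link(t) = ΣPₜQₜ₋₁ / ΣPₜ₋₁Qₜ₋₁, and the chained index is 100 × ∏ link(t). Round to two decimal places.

131.62

Link Q1 2011→Q2 2011:
ΣP(Q2 2011)Q(Q1 2011) = 528.26×9 + 2653.89×9 = 4754.34 + 23885.01 = 28639.35
ΣP(Q1 2011)Q(Q1 2011) = 452.52×9 + 2094.89×9 = 4072.68 + 18854.01 = 22926.69
link = 28639.35/22926.69 = 1.249171
Link Q2 2011→Q3 2011:
ΣP(Q3 2011)Q(Q2 2011) = 631.25×7 + 2549.00×11 = 4418.75 + 28039 = 32457.75
ΣP(Q2 2011)Q(Q2 2011) = 528.26×7 + 2653.89×11 = 3697.82 + 29192.79 = 32890.61
link = 32457.75/32890.61 = 0.986839
Link Q3 2011→Q4 2011:
ΣP(Q4 2011)Q(Q3 2011) = 634.77×7 + 2749.06×10 = 4443.39 + 27490.6 = 31933.99
ΣP(Q3 2011)Q(Q3 2011) = 631.25×7 + 2549.00×10 = 4418.75 + 25490 = 29908.75
link = 31933.99/29908.75 = 1.067714
Chained index = 100 × 1.249171 × 0.986839 × 1.067714 = 131.6204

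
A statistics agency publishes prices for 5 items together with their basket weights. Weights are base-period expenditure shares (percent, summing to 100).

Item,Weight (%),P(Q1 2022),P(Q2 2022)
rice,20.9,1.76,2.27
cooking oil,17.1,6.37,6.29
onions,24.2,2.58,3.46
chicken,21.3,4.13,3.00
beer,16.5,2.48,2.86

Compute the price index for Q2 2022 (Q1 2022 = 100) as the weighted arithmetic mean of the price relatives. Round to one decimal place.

110.8

rice: 20.9 × (2.27/1.76) = 20.9 × 1.289773 = 26.9562
cooking oil: 17.1 × (6.29/6.37) = 17.1 × 0.987441 = 16.8852
onions: 24.2 × (3.46/2.58) = 24.2 × 1.341085 = 32.4543
chicken: 21.3 × (3.00/4.13) = 21.3 × 0.726392 = 15.4722
beer: 16.5 × (2.86/2.48) = 16.5 × 1.153226 = 19.0282
Index = Σ wᵢ·(p₁ᵢ/p₀ᵢ) = 26.9562 + 16.8852 + 32.4543 + 15.4722 + 19.0282 = 110.7961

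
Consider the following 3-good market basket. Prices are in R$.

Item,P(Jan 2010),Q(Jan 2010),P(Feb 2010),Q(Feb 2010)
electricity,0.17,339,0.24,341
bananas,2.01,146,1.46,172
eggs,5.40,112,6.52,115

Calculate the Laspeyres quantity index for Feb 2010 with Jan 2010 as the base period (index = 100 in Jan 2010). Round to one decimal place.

107.2

Laspeyres quantity index uses base-period prices as weights.
ΣP(Jan 2010)·Q(Feb 2010) = 0.17×341 + 2.01×172 + 5.40×115 = 57.97 + 345.72 + 621 = 1024.69
ΣP(Jan 2010)·Q(Jan 2010) = 0.17×339 + 2.01×146 + 5.40×112 = 57.63 + 293.46 + 604.8 = 955.89
Index = 1024.69 / 955.89 × 100 = 107.1975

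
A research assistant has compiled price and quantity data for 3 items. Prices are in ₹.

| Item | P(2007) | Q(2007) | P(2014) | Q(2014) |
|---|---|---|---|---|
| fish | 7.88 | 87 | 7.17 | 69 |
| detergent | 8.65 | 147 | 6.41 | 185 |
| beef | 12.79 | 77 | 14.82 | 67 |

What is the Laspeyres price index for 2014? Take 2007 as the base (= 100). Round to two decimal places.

Laspeyres price index uses base-period quantities as weights.
ΣP(2014)·Q(2007) = 7.17×87 + 6.41×147 + 14.82×77 = 623.79 + 942.27 + 1141.14 = 2707.2
ΣP(2007)·Q(2007) = 7.88×87 + 8.65×147 + 12.79×77 = 685.56 + 1271.55 + 984.83 = 2941.94
Index = 2707.2 / 2941.94 × 100 = 92.0209

92.02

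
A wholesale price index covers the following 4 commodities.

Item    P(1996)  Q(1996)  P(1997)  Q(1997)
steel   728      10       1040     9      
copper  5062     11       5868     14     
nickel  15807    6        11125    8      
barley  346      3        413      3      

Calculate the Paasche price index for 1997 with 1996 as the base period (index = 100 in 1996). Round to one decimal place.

88.7

Paasche price index uses current-period quantities as weights.
ΣP(1997)·Q(1997) = 1040×9 + 5868×14 + 11125×8 + 413×3 = 9360 + 82152 + 89000 + 1239 = 181751
ΣP(1996)·Q(1997) = 728×9 + 5062×14 + 15807×8 + 346×3 = 6552 + 70868 + 126456 + 1038 = 204914
Index = 181751 / 204914 × 100 = 88.6962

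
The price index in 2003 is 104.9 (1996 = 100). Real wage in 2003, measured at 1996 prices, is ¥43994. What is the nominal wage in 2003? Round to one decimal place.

46149.7

Nominal = Real × (Index/100) = 43994 × (104.9/100)
        = 43994 × 1.049 = 46149.7060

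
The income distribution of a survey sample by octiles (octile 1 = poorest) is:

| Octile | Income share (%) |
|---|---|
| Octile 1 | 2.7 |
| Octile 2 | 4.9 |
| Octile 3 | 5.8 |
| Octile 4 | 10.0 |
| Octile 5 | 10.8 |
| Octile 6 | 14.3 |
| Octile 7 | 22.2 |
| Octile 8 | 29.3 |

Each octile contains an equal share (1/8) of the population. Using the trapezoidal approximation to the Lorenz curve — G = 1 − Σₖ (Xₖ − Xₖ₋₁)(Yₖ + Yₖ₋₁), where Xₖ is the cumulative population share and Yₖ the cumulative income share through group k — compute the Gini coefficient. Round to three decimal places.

Cumulative income shares Yₖ: 0.0270, 0.0760, 0.1340, 0.2340, 0.3420, 0.4850, 0.7070, 1.0000
Σ (Xₖ−Xₖ₋₁)(Yₖ+Yₖ₋₁) = (1/8)(0.0270+0.0000) + (1/8)(0.0760+0.0270) + (1/8)(0.1340+0.0760) + (1/8)(0.2340+0.1340) + (1/8)(0.3420+0.2340) + (1/8)(0.4850+0.3420) + (1/8)(0.7070+0.4850) + (1/8)(1.0000+0.7070)
  = 0.0034 + 0.0129 + 0.0263 + 0.0460 + 0.0720 + 0.1034 + 0.1490 + 0.2134 = 0.6263
G = 1 − 0.6263 = 0.3737

0.374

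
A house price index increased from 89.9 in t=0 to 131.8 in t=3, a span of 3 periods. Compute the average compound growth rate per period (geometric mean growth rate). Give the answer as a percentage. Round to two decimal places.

Growth factor = (131.8/89.9)^(1/3) = (1.466073)^(1/3) = 1.136018
Growth rate = 1.136018 − 1 = 0.136018 = 13.6018%

13.60%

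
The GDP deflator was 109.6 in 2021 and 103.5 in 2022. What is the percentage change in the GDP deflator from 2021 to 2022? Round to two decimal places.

-5.57%

Change = (103.5 − 109.6) / 109.6 × 100
       = -6.1 / 109.6 × 100 = -5.5657%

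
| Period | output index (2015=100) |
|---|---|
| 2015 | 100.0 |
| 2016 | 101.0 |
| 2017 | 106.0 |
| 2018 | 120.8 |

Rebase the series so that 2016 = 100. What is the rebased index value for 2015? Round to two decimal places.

Rebased(2015) = 100.0 / 101.0 × 100 = 99.0099

99.01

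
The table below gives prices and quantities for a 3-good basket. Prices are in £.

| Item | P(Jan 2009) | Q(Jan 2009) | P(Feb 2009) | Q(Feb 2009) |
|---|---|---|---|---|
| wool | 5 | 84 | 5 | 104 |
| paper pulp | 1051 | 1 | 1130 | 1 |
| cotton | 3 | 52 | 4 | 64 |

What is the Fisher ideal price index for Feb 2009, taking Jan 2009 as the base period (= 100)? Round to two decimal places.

Laspeyres component (base-period weights):
ΣP(Feb 2009)Q(Jan 2009) = 5×84 + 1130×1 + 4×52 = 420 + 1130 + 208 = 1758
ΣP(Jan 2009)Q(Jan 2009) = 5×84 + 1051×1 + 3×52 = 420 + 1051 + 156 = 1627
L = 1758 / 1627 × 100 = 108.0516
Paasche component (current-period weights):
ΣP(Feb 2009)Q(Feb 2009) = 5×104 + 1130×1 + 4×64 = 520 + 1130 + 256 = 1906
ΣP(Jan 2009)Q(Feb 2009) = 5×104 + 1051×1 + 3×64 = 520 + 1051 + 192 = 1763
P = 1906 / 1763 × 100 = 108.1112
Fisher = √(L × P) = √(108.0516 × 108.1112) = 108.0814

108.08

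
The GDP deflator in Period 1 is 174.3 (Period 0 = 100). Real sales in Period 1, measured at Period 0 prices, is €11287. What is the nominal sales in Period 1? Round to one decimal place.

19673.2

Nominal = Real × (Index/100) = 11287 × (174.3/100)
        = 11287 × 1.743 = 19673.2410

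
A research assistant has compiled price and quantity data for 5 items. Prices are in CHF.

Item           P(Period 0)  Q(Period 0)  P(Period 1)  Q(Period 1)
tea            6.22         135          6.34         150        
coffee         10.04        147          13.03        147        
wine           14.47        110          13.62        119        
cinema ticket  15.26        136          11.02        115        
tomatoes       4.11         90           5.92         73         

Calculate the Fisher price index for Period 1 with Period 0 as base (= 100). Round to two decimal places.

99.60

Laspeyres component (base-period weights):
ΣP(Period 1)Q(Period 0) = 6.34×135 + 13.03×147 + 13.62×110 + 11.02×136 + 5.92×90 = 855.9 + 1915.41 + 1498.2 + 1498.72 + 532.8 = 6301.03
ΣP(Period 0)Q(Period 0) = 6.22×135 + 10.04×147 + 14.47×110 + 15.26×136 + 4.11×90 = 839.7 + 1475.88 + 1591.7 + 2075.36 + 369.9 = 6352.54
L = 6301.03 / 6352.54 × 100 = 99.1891
Paasche component (current-period weights):
ΣP(Period 1)Q(Period 1) = 6.34×150 + 13.03×147 + 13.62×119 + 11.02×115 + 5.92×73 = 951 + 1915.41 + 1620.78 + 1267.3 + 432.16 = 6186.65
ΣP(Period 0)Q(Period 1) = 6.22×150 + 10.04×147 + 14.47×119 + 15.26×115 + 4.11×73 = 933 + 1475.88 + 1721.93 + 1754.9 + 300.03 = 6185.74
P = 6186.65 / 6185.74 × 100 = 100.0147
Fisher = √(L × P) = √(99.1891 × 100.0147) = 99.6011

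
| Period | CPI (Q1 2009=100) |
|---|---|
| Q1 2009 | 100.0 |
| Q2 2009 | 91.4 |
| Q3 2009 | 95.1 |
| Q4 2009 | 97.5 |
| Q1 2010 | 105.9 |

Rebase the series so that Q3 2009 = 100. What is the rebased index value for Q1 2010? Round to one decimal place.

Rebased(Q1 2010) = 105.9 / 95.1 × 100 = 111.3565

111.4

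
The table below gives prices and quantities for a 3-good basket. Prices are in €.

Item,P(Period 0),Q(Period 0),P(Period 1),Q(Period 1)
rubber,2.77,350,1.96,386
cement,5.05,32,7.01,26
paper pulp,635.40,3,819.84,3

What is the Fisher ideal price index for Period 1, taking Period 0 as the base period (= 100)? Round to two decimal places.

110.16

Laspeyres component (base-period weights):
ΣP(Period 1)Q(Period 0) = 1.96×350 + 7.01×32 + 819.84×3 = 686 + 224.32 + 2459.52 = 3369.84
ΣP(Period 0)Q(Period 0) = 2.77×350 + 5.05×32 + 635.40×3 = 969.5 + 161.6 + 1906.2 = 3037.3
L = 3369.84 / 3037.3 × 100 = 110.9485
Paasche component (current-period weights):
ΣP(Period 1)Q(Period 1) = 1.96×386 + 7.01×26 + 819.84×3 = 756.56 + 182.26 + 2459.52 = 3398.34
ΣP(Period 0)Q(Period 1) = 2.77×386 + 5.05×26 + 635.40×3 = 1069.22 + 131.3 + 1906.2 = 3106.72
P = 3398.34 / 3106.72 × 100 = 109.3867
Fisher = √(L × P) = √(110.9485 × 109.3867) = 110.1649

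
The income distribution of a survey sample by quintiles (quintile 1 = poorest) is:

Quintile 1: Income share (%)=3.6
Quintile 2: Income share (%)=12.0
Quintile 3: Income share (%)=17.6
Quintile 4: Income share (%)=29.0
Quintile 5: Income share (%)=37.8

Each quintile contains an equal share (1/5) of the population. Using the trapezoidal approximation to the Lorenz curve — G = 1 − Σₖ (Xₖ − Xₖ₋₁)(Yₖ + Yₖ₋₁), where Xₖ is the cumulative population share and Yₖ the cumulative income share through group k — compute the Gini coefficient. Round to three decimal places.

Cumulative income shares Yₖ: 0.0360, 0.1560, 0.3320, 0.6220, 1.0000
Σ (Xₖ−Xₖ₋₁)(Yₖ+Yₖ₋₁) = (1/5)(0.0360+0.0000) + (1/5)(0.1560+0.0360) + (1/5)(0.3320+0.1560) + (1/5)(0.6220+0.3320) + (1/5)(1.0000+0.6220)
  = 0.0072 + 0.0384 + 0.0976 + 0.1908 + 0.3244 = 0.6584
G = 1 − 0.6584 = 0.3416

0.342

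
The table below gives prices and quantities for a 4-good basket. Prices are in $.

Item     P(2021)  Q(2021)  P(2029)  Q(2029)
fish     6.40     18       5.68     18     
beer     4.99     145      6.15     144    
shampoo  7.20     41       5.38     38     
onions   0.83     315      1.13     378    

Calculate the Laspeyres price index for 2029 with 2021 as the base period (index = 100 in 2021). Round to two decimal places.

Laspeyres price index uses base-period quantities as weights.
ΣP(2029)·Q(2021) = 5.68×18 + 6.15×145 + 5.38×41 + 1.13×315 = 102.24 + 891.75 + 220.58 + 355.95 = 1570.52
ΣP(2021)·Q(2021) = 6.40×18 + 4.99×145 + 7.20×41 + 0.83×315 = 115.2 + 723.55 + 295.2 + 261.45 = 1395.4
Index = 1570.52 / 1395.4 × 100 = 112.5498

112.55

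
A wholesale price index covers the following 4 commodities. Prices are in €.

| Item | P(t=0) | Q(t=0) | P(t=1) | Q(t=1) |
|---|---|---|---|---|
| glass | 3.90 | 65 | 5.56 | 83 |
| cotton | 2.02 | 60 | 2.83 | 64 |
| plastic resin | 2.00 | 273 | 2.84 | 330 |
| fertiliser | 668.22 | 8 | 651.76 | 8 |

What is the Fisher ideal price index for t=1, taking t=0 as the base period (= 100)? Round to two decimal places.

104.62

Laspeyres component (base-period weights):
ΣP(t=1)Q(t=0) = 5.56×65 + 2.83×60 + 2.84×273 + 651.76×8 = 361.4 + 169.8 + 775.32 + 5214.08 = 6520.6
ΣP(t=0)Q(t=0) = 3.90×65 + 2.02×60 + 2.00×273 + 668.22×8 = 253.5 + 121.2 + 546 + 5345.76 = 6266.46
L = 6520.6 / 6266.46 × 100 = 104.0556
Paasche component (current-period weights):
ΣP(t=1)Q(t=1) = 5.56×83 + 2.83×64 + 2.84×330 + 651.76×8 = 461.48 + 181.12 + 937.2 + 5214.08 = 6793.88
ΣP(t=0)Q(t=1) = 3.90×83 + 2.02×64 + 2.00×330 + 668.22×8 = 323.7 + 129.28 + 660 + 5345.76 = 6458.74
P = 6793.88 / 6458.74 × 100 = 105.1889
Fisher = √(L × P) = √(104.0556 × 105.1889) = 104.6207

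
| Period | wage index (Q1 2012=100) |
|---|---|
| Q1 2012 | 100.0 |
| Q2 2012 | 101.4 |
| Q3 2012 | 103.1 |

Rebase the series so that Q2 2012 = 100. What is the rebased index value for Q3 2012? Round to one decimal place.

101.7

Rebased(Q3 2012) = 103.1 / 101.4 × 100 = 101.6765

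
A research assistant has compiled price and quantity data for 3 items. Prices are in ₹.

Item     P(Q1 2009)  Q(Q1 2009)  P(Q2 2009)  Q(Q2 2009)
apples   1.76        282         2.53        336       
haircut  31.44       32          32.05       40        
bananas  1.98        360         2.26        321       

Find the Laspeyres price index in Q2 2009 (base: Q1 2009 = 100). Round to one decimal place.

115.2

Laspeyres price index uses base-period quantities as weights.
ΣP(Q2 2009)·Q(Q1 2009) = 2.53×282 + 32.05×32 + 2.26×360 = 713.46 + 1025.6 + 813.6 = 2552.66
ΣP(Q1 2009)·Q(Q1 2009) = 1.76×282 + 31.44×32 + 1.98×360 = 496.32 + 1006.08 + 712.8 = 2215.2
Index = 2552.66 / 2215.2 × 100 = 115.2338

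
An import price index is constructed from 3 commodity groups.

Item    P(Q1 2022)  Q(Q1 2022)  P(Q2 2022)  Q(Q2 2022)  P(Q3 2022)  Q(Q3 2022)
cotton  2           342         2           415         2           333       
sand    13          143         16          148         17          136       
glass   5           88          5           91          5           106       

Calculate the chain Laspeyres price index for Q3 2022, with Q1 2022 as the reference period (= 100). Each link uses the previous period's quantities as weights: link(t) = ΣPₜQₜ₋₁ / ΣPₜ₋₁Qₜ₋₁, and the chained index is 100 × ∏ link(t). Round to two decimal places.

Link Q1 2022→Q2 2022:
ΣP(Q2 2022)Q(Q1 2022) = 2×342 + 16×143 + 5×88 = 684 + 2288 + 440 = 3412
ΣP(Q1 2022)Q(Q1 2022) = 2×342 + 13×143 + 5×88 = 684 + 1859 + 440 = 2983
link = 3412/2983 = 1.143815
Link Q2 2022→Q3 2022:
ΣP(Q3 2022)Q(Q2 2022) = 2×415 + 17×148 + 5×91 = 830 + 2516 + 455 = 3801
ΣP(Q2 2022)Q(Q2 2022) = 2×415 + 16×148 + 5×91 = 830 + 2368 + 455 = 3653
link = 3801/3653 = 1.040515
Chained index = 100 × 1.143815 × 1.040515 = 119.0156

119.02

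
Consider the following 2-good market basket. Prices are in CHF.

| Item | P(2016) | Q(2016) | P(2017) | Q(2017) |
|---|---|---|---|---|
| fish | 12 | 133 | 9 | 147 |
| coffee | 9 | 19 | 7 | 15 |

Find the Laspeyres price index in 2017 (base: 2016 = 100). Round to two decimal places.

75.27

Laspeyres price index uses base-period quantities as weights.
ΣP(2017)·Q(2016) = 9×133 + 7×19 = 1197 + 133 = 1330
ΣP(2016)·Q(2016) = 12×133 + 9×19 = 1596 + 171 = 1767
Index = 1330 / 1767 × 100 = 75.2688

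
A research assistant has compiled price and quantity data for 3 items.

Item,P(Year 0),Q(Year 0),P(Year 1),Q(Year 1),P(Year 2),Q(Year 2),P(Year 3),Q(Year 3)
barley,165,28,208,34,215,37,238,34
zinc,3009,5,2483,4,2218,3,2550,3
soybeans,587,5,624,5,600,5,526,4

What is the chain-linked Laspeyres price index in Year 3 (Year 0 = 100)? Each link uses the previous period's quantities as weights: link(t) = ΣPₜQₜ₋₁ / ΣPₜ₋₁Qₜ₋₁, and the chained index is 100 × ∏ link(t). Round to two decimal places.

97.64

Link Year 0→Year 1:
ΣP(Year 1)Q(Year 0) = 208×28 + 2483×5 + 624×5 = 5824 + 12415 + 3120 = 21359
ΣP(Year 0)Q(Year 0) = 165×28 + 3009×5 + 587×5 = 4620 + 15045 + 2935 = 22600
link = 21359/22600 = 0.945088
Link Year 1→Year 2:
ΣP(Year 2)Q(Year 1) = 215×34 + 2218×4 + 600×5 = 7310 + 8872 + 3000 = 19182
ΣP(Year 1)Q(Year 1) = 208×34 + 2483×4 + 624×5 = 7072 + 9932 + 3120 = 20124
link = 19182/20124 = 0.953190
Link Year 2→Year 3:
ΣP(Year 3)Q(Year 2) = 238×37 + 2550×3 + 526×5 = 8806 + 7650 + 2630 = 19086
ΣP(Year 2)Q(Year 2) = 215×37 + 2218×3 + 600×5 = 7955 + 6654 + 3000 = 17609
link = 19086/17609 = 1.083878
Chained index = 100 × 0.945088 × 0.953190 × 1.083878 = 97.6410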